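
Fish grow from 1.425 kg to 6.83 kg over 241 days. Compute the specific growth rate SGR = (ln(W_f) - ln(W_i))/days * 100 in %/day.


ln(W_f) = ln(6.83) = 1.9213247
ln(W_i) = ln(1.425) = 0.35417181
ln(W_f) - ln(W_i) = 1.9213247 - 0.35417181 = 1.5671529
SGR = 1.5671529 / 241 * 100 = 0.650271 %/day

0.650271 %/day


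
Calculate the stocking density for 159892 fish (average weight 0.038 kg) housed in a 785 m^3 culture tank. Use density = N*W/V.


Total biomass = 159892 fish * 0.038 kg = 6075.896 kg
Density = total biomass / volume = 6075.896 / 785 = 7.73999 kg/m^3

7.73999 kg/m^3


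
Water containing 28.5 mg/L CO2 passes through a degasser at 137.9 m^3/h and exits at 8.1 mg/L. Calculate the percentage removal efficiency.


CO2_out / CO2_in = 8.1 / 28.5 = 0.28421053
Fraction remaining = 0.28421053
efficiency = (1 - 0.28421053) * 100 = 71.5789 %

71.5789 %


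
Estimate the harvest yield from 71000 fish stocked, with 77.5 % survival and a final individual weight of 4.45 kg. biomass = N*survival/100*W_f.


Survivors = 71000 * 77.5/100 = 55025 fish
Harvest biomass = survivors * W_f = 55025 * 4.45 = 244861.25 kg

244861.25 kg


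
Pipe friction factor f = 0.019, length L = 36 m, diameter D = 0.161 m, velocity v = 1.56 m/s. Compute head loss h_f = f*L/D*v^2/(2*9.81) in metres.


v^2 = 1.56^2 = 2.4336 m^2/s^2
L/D = 36/0.161 = 223.60248
h_f = f*(L/D)*v^2/(2g) = 0.019 * 223.60248 * 2.4336 / 19.62 = 0.526963 m

0.526963 m


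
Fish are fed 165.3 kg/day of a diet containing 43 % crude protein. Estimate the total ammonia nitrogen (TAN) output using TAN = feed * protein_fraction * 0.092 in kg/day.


Protein in feed = 165.3 * 43/100 = 71.079 kg/day
TAN = protein * 0.092 = 71.079 * 0.092 = 6.539268 kg/day

6.539268 kg/day


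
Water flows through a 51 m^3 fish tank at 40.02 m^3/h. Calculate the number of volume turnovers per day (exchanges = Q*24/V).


Daily flow volume = 40.02 m^3/h * 24 h = 960.48 m^3/day
Exchanges = daily flow / tank volume = 960.48 / 51 = 18.8329 exchanges/day

18.8329 exchanges/day


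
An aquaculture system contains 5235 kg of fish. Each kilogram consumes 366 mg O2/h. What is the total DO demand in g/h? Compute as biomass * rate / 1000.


Total O2 consumption (mg/h) = 5235 kg * 366 mg/(kg*h) = 1916010 mg/h
Convert to g/h: 1916010 / 1000 = 1916.01 g/h

1916.01 g/h


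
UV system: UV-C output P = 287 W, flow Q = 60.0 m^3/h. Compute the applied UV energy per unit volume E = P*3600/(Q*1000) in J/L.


Energy delivered per hour = 287 W * 3600 s = 1033200 J/h
Volume treated per hour = 60.0 m^3/h * 1000 = 60000 L/h
dose = 1033200 / 60000 = 17.22 J/L

17.22 J/L


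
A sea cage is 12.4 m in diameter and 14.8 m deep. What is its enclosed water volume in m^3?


r = d/2 = 12.4/2 = 6.2 m
Base area = pi*r^2 = pi*6.2^2 = 120.76282 m^2
Volume = 120.76282 * 14.8 = 1787.29 m^3

1787.29 m^3


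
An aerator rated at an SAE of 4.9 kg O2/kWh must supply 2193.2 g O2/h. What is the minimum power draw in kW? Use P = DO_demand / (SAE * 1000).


SAE in g O2/kWh = 4.9 * 1000 = 4900 g/kWh
P = DO_demand / SAE_g = 2193.2 / 4900 = 0.447592 kW

0.447592 kW


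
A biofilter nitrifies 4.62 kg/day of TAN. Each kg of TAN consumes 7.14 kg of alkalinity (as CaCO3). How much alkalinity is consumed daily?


Alkalinity factor: 7.14 kg CaCO3 consumed per kg TAN nitrified
alk = 4.62 kg TAN * 7.14 = 32.9868 kg CaCO3/day

32.9868 kg CaCO3/day


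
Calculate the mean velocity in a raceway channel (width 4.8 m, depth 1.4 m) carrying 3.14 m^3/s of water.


Cross-sectional area = W * d = 4.8 * 1.4 = 6.72 m^2
Velocity = Q / A = 3.14 / 6.72 = 0.467262 m/s

0.467262 m/s


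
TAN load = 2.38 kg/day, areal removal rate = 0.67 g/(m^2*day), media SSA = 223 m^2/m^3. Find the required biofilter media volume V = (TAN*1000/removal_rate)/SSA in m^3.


A = 2.38*1000 / 0.67 = 3552.2388 m^2
V = 3552.2388 / 223 = 15.9293

15.9293 m^3


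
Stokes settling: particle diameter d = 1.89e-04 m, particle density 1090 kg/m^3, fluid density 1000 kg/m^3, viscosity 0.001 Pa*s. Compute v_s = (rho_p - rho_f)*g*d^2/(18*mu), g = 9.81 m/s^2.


Density difference: rho_p - rho_f = 1090 - 1000 = 90 kg/m^3
d^2 = (1.89e-04)^2 = 3.5721e-08 m^2
Numerator = (rho_p - rho_f) * g * d^2 = 90 * 9.81 * 3.5721e-08 = 3.1538071e-05
Denominator = 18 * mu = 18 * 0.001 = 0.018
v_s = 3.1538071e-05 / 0.018 = 0.00175212 m/s
Check: Re = rho_f * v_s * d / mu = 1000 * 0.00175212 * 1.89e-04 / 0.001 = 0.331 < 1, so Stokes' law applies.

0.00175212 m/s


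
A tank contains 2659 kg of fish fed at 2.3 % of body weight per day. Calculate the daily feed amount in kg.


Feeding rate fraction = 2.3% / 100 = 0.023
Daily feed = 2659 kg * 0.023 = 61.157 kg/day

61.157 kg/day


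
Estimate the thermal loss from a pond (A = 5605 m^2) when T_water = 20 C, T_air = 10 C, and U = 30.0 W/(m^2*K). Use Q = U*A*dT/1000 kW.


Temperature difference dT = 20 - 10 = 10 K
Heat loss (W) = U * A * dT = 30.0 * 5605 * 10 = 1681500 W
Convert to kW: 1681500 / 1000 = 1681.5 kW

1681.5 kW


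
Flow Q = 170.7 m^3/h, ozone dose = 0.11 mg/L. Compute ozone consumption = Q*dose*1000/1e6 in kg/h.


O3 demand (mg/h) = Q * dose * 1000 = 170.7 * 0.11 * 1000 = 18777 mg/h
Convert mg to kg: 18777 / 1e6 = 0.018777 kg/h

0.018777 kg/h


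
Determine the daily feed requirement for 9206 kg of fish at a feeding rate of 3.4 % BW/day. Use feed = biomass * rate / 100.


Feeding rate fraction = 3.4% / 100 = 0.034
Daily feed = 9206 kg * 0.034 = 313.004 kg/day

313.004 kg/day


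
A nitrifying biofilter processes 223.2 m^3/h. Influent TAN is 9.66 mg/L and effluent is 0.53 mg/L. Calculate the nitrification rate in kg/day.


Concentration drop: TAN_in - TAN_out = 9.66 - 0.53 = 9.13 mg/L
Hourly TAN removed = Q * dTAN = 223.2 m^3/h * 9.13 mg/L = 2037.816 g/h  (m^3/h * mg/L = g/h)
Daily TAN removed = 2037.816 * 24 = 48907.584 g/day
Convert to kg/day: 48907.584 / 1000 = 48.907584 kg/day

48.907584 kg/day


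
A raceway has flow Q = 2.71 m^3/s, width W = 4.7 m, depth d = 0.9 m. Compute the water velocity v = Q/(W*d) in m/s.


Cross-sectional area = W * d = 4.7 * 0.9 = 4.23 m^2
Velocity = Q / A = 2.71 / 4.23 = 0.640662 m/s

0.640662 m/s


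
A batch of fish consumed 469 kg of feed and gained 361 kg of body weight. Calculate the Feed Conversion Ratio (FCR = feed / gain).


FCR = feed consumed / weight gained
FCR = 469 kg / 361 kg = 1.29917

1.29917


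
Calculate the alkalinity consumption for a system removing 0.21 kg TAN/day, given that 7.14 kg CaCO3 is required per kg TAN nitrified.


Alkalinity factor: 7.14 kg CaCO3 consumed per kg TAN nitrified
alk = 0.21 kg TAN * 7.14 = 1.4994 kg CaCO3/day

1.4994 kg CaCO3/day


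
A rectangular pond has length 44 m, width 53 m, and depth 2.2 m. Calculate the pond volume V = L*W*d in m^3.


Base area = L * W = 44 * 53 = 2332 m^2
Volume = area * depth = 2332 * 2.2 = 5130.4 m^3

5130.4 m^3


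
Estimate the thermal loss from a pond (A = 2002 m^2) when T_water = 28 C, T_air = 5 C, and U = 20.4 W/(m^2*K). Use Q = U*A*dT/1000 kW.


Temperature difference dT = 28 - 5 = 23 K
Heat loss (W) = U * A * dT = 20.4 * 2002 * 23 = 939338.4 W
Convert to kW: 939338.4 / 1000 = 939.3384 kW

939.3384 kW


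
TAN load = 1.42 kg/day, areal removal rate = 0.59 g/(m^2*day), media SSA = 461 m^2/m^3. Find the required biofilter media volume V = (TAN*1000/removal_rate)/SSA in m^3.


A = 1.42*1000 / 0.59 = 2406.7797 m^2
V = 2406.7797 / 461 = 5.22078

5.22078 m^3


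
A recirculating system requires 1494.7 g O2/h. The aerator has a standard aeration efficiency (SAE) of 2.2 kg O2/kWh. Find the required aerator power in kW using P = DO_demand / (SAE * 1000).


SAE in g O2/kWh = 2.2 * 1000 = 2200 g/kWh
P = DO_demand / SAE_g = 1494.7 / 2200 = 0.679409 kW

0.679409 kW


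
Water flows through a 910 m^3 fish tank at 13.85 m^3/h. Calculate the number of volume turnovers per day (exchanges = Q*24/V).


Daily flow volume = 13.85 m^3/h * 24 h = 332.4 m^3/day
Exchanges = daily flow / tank volume = 332.4 / 910 = 0.365275 exchanges/day

0.365275 exchanges/day


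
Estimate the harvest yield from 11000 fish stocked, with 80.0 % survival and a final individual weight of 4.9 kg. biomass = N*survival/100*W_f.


Survivors = 11000 * 80.0/100 = 8800 fish
Harvest biomass = survivors * W_f = 8800 * 4.9 = 43120 kg

43120 kg


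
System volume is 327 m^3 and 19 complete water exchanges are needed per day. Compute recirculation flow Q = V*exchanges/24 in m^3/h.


Daily recirculation volume = 327 m^3 * 19 = 6213 m^3/day
Flow rate Q = daily volume / 24 h = 6213 / 24 = 258.875 m^3/h

258.875 m^3/h


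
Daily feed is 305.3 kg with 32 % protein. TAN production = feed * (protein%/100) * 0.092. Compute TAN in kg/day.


Protein in feed = 305.3 * 32/100 = 97.696 kg/day
TAN = protein * 0.092 = 97.696 * 0.092 = 8.988032 kg/day

8.988032 kg/day


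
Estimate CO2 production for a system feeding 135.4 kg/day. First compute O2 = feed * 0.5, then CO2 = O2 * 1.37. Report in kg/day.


O2 = 135.4 * 0.5 = 67.7
CO2 = 67.7 * 1.37 = 92.749

92.749 kg/day


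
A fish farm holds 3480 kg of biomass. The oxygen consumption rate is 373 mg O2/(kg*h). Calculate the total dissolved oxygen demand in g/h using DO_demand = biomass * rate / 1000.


Total O2 consumption (mg/h) = 3480 kg * 373 mg/(kg*h) = 1298040 mg/h
Convert to g/h: 1298040 / 1000 = 1298.04 g/h

1298.04 g/h


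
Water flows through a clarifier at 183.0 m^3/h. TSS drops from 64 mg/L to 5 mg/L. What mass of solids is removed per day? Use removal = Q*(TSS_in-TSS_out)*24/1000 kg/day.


Concentration drop: TSS_in - TSS_out = 64 - 5 = 59 mg/L
Hourly solids removed = Q * dTSS = 183.0 m^3/h * 59 mg/L = 10797 g/h  (m^3/h * mg/L = g/h)
Daily solids removed = 10797 * 24 = 259128 g/day
Convert g to kg: 259128 / 1000 = 259.128 kg/day

259.128 kg/day


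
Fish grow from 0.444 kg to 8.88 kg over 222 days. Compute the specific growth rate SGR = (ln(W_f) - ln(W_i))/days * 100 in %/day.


ln(W_f) = ln(8.88) = 2.1838016
ln(W_i) = ln(0.444) = -0.81193072
ln(W_f) - ln(W_i) = 2.1838016 - -0.81193072 = 2.9957323
SGR = 2.9957323 / 222 * 100 = 1.34943 %/day

1.34943 %/day


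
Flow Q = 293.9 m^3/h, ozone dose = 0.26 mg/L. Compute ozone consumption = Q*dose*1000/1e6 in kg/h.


O3 demand (mg/h) = Q * dose * 1000 = 293.9 * 0.26 * 1000 = 76414 mg/h
Convert mg to kg: 76414 / 1e6 = 0.076414 kg/h

0.076414 kg/h


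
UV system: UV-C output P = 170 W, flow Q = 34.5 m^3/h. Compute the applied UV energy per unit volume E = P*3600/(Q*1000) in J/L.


Energy delivered per hour = 170 W * 3600 s = 612000 J/h
Volume treated per hour = 34.5 m^3/h * 1000 = 34500 L/h
dose = 612000 / 34500 = 17.7391 J/L

17.7391 J/L


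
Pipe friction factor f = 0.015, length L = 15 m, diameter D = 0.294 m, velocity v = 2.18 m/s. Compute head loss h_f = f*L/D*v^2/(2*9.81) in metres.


v^2 = 2.18^2 = 4.7524 m^2/s^2
L/D = 15/0.294 = 51.020408
h_f = f*(L/D)*v^2/(2g) = 0.015 * 51.020408 * 4.7524 / 19.62 = 0.185374 m

0.185374 m


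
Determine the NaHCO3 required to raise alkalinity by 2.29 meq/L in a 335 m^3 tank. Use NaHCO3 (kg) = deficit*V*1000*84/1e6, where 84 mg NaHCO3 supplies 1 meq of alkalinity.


Tank volume in L = 335 m^3 * 1000 = 335000 L
Total meq required = 2.29 meq/L * 335000 L = 767150 meq
NaHCO3 mass = 767150 meq * 84 mg/meq / 1e6 = 64.4406 kg

64.4406 kg


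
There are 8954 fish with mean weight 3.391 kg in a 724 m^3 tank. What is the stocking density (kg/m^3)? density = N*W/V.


Total biomass = 8954 fish * 3.391 kg = 30363.014 kg
Density = total biomass / volume = 30363.014 / 724 = 41.9379 kg/m^3

41.9379 kg/m^3


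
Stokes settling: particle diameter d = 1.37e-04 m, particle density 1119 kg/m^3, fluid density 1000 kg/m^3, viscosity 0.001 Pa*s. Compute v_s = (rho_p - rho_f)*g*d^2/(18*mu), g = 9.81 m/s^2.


Density difference: rho_p - rho_f = 1119 - 1000 = 119 kg/m^3
d^2 = (1.37e-04)^2 = 1.8769e-08 m^2
Numerator = (rho_p - rho_f) * g * d^2 = 119 * 9.81 * 1.8769e-08 = 2.1910743e-05
Denominator = 18 * mu = 18 * 0.001 = 0.018
v_s = 2.1910743e-05 / 0.018 = 0.00121726 m/s
Check: Re = rho_f * v_s * d / mu = 1000 * 0.00121726 * 1.37e-04 / 0.001 = 0.167 < 1, so Stokes' law applies.

0.00121726 m/s


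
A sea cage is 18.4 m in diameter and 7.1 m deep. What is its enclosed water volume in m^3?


r = d/2 = 18.4/2 = 9.2 m
Base area = pi*r^2 = pi*9.2^2 = 265.9044 m^2
Volume = 265.9044 * 7.1 = 1887.92 m^3

1887.92 m^3


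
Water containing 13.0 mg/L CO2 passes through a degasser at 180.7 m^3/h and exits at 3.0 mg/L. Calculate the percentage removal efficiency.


CO2_out / CO2_in = 3.0 / 13.0 = 0.23076923
Fraction remaining = 0.23076923
efficiency = (1 - 0.23076923) * 100 = 76.9231 %

76.9231 %


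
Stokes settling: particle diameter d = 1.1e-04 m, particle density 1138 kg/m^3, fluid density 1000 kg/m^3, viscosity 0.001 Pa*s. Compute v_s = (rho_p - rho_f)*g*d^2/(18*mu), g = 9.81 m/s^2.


Density difference: rho_p - rho_f = 1138 - 1000 = 138 kg/m^3
d^2 = (1.1e-04)^2 = 1.21e-08 m^2
Numerator = (rho_p - rho_f) * g * d^2 = 138 * 9.81 * 1.21e-08 = 1.6380738e-05
Denominator = 18 * mu = 18 * 0.001 = 0.018
v_s = 1.6380738e-05 / 0.018 = 9.10041e-04 m/s
Check: Re = rho_f * v_s * d / mu = 1000 * 9.10041e-04 * 1.1e-04 / 0.001 = 0.1 < 1, so Stokes' law applies.

9.10041e-04 m/s


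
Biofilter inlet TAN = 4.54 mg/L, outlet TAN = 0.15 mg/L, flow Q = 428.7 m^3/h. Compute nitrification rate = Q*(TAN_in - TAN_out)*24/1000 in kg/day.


Concentration drop: TAN_in - TAN_out = 4.54 - 0.15 = 4.39 mg/L
Hourly TAN removed = Q * dTAN = 428.7 m^3/h * 4.39 mg/L = 1881.993 g/h  (m^3/h * mg/L = g/h)
Daily TAN removed = 1881.993 * 24 = 45167.832 g/day
Convert to kg/day: 45167.832 / 1000 = 45.167832 kg/day

45.167832 kg/day


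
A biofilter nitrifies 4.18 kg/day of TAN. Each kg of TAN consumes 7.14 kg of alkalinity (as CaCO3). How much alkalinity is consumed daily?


Alkalinity factor: 7.14 kg CaCO3 consumed per kg TAN nitrified
alk = 4.18 kg TAN * 7.14 = 29.8452 kg CaCO3/day

29.8452 kg CaCO3/day


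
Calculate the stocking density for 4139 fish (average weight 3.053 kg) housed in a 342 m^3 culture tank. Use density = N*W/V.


Total biomass = 4139 fish * 3.053 kg = 12636.367 kg
Density = total biomass / volume = 12636.367 / 342 = 36.9484 kg/m^3

36.9484 kg/m^3


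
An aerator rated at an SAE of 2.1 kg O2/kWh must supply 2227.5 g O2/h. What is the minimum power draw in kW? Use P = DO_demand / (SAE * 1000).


SAE in g O2/kWh = 2.1 * 1000 = 2100 g/kWh
P = DO_demand / SAE_g = 2227.5 / 2100 = 1.06071 kW

1.06071 kW


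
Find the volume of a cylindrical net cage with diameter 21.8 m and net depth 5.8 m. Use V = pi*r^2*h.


r = d/2 = 21.8/2 = 10.9 m
Base area = pi*r^2 = pi*10.9^2 = 373.25262 m^2
Volume = 373.25262 * 5.8 = 2164.87 m^3

2164.87 m^3


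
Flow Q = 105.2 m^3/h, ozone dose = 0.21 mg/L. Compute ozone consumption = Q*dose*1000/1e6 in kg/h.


O3 demand (mg/h) = Q * dose * 1000 = 105.2 * 0.21 * 1000 = 22092 mg/h
Convert mg to kg: 22092 / 1e6 = 0.022092 kg/h

0.022092 kg/h


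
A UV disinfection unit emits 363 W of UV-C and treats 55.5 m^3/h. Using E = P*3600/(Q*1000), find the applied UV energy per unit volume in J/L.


Energy delivered per hour = 363 W * 3600 s = 1306800 J/h
Volume treated per hour = 55.5 m^3/h * 1000 = 55500 L/h
dose = 1306800 / 55500 = 23.5459 J/L

23.5459 J/L


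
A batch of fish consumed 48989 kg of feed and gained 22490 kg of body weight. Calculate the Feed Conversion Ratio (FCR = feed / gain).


FCR = feed consumed / weight gained
FCR = 48989 kg / 22490 kg = 2.17826

2.17826


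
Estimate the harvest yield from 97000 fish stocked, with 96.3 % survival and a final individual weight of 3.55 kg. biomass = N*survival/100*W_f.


Survivors = 97000 * 96.3/100 = 93411 fish
Harvest biomass = survivors * W_f = 93411 * 3.55 = 331609.05 kg

331609.05 kg


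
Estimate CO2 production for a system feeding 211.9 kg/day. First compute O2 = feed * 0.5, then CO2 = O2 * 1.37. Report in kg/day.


O2 = 211.9 * 0.5 = 105.95
CO2 = 105.95 * 1.37 = 145.1515

145.1515 kg/day


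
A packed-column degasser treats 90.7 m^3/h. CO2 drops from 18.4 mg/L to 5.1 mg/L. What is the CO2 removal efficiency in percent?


CO2_out / CO2_in = 5.1 / 18.4 = 0.27717391
Fraction remaining = 0.27717391
efficiency = (1 - 0.27717391) * 100 = 72.2826 %

72.2826 %


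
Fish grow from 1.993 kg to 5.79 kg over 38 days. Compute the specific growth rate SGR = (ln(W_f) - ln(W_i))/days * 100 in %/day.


ln(W_f) = ln(5.79) = 1.7561323
ln(W_i) = ln(1.993) = 0.68964104
ln(W_f) - ln(W_i) = 1.7561323 - 0.68964104 = 1.0664913
SGR = 1.0664913 / 38 * 100 = 2.80656 %/day

2.80656 %/day


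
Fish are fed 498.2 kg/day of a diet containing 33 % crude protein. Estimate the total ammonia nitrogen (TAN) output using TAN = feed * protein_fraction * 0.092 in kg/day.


Protein in feed = 498.2 * 33/100 = 164.406 kg/day
TAN = protein * 0.092 = 164.406 * 0.092 = 15.125352 kg/day

15.125352 kg/day


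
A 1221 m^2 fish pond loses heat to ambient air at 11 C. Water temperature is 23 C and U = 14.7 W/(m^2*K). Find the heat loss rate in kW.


Temperature difference dT = 23 - 11 = 12 K
Heat loss (W) = U * A * dT = 14.7 * 1221 * 12 = 215384.4 W
Convert to kW: 215384.4 / 1000 = 215.3844 kW

215.3844 kW


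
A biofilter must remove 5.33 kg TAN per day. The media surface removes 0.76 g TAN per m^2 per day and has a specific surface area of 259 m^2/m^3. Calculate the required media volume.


A = 5.33*1000 / 0.76 = 7013.1579 m^2
V = 7013.1579 / 259 = 27.0778

27.0778 m^3


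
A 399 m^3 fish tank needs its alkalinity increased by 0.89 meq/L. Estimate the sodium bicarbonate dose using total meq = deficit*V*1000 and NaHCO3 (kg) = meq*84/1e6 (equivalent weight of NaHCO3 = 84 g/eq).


Tank volume in L = 399 m^3 * 1000 = 399000 L
Total meq required = 0.89 meq/L * 399000 L = 355110 meq
NaHCO3 mass = 355110 meq * 84 mg/meq / 1e6 = 29.8292 kg

29.8292 kg


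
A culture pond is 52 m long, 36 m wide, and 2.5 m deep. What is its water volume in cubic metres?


Base area = L * W = 52 * 36 = 1872 m^2
Volume = area * depth = 1872 * 2.5 = 4680 m^3

4680 m^3


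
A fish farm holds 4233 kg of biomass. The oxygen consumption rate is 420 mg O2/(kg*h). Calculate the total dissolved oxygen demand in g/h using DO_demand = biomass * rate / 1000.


Total O2 consumption (mg/h) = 4233 kg * 420 mg/(kg*h) = 1777860 mg/h
Convert to g/h: 1777860 / 1000 = 1777.86 g/h

1777.86 g/h


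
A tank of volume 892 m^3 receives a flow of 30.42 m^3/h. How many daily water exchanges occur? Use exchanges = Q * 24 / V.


Daily flow volume = 30.42 m^3/h * 24 h = 730.08 m^3/day
Exchanges = daily flow / tank volume = 730.08 / 892 = 0.818475 exchanges/day

0.818475 exchanges/day


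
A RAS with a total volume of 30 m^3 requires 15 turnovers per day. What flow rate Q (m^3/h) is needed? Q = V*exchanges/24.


Daily recirculation volume = 30 m^3 * 15 = 450 m^3/day
Flow rate Q = daily volume / 24 h = 450 / 24 = 18.75 m^3/h

18.75 m^3/h


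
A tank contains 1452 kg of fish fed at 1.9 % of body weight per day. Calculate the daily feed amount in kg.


Feeding rate fraction = 1.9% / 100 = 0.019
Daily feed = 1452 kg * 0.019 = 27.588 kg/day

27.588 kg/day


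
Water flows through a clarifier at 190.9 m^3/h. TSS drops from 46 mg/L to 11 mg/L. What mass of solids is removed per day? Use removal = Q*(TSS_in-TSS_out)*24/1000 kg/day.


Concentration drop: TSS_in - TSS_out = 46 - 11 = 35 mg/L
Hourly solids removed = Q * dTSS = 190.9 m^3/h * 35 mg/L = 6681.5 g/h  (m^3/h * mg/L = g/h)
Daily solids removed = 6681.5 * 24 = 160356 g/day
Convert g to kg: 160356 / 1000 = 160.356 kg/day

160.356 kg/day


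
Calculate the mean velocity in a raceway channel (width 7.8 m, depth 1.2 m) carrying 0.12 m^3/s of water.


Cross-sectional area = W * d = 7.8 * 1.2 = 9.36 m^2
Velocity = Q / A = 0.12 / 9.36 = 0.0128205 m/s

0.0128205 m/s


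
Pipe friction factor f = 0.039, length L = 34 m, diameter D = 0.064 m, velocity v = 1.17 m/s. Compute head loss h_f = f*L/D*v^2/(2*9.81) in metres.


v^2 = 1.17^2 = 1.3689 m^2/s^2
L/D = 34/0.064 = 531.25
h_f = f*(L/D)*v^2/(2g) = 0.039 * 531.25 * 1.3689 / 19.62 = 1.44556 m

1.44556 m


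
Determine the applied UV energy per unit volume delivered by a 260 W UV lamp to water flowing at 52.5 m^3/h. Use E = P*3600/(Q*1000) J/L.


Energy delivered per hour = 260 W * 3600 s = 936000 J/h
Volume treated per hour = 52.5 m^3/h * 1000 = 52500 L/h
dose = 936000 / 52500 = 17.8286 J/L

17.8286 J/L


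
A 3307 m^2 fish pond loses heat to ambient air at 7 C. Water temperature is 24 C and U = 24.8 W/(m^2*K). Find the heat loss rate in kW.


Temperature difference dT = 24 - 7 = 17 K
Heat loss (W) = U * A * dT = 24.8 * 3307 * 17 = 1394231.2 W
Convert to kW: 1394231.2 / 1000 = 1394.2312 kW

1394.2312 kW


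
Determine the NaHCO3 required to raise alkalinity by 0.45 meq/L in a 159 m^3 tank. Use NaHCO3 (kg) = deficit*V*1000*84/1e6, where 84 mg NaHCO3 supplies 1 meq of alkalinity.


Tank volume in L = 159 m^3 * 1000 = 159000 L
Total meq required = 0.45 meq/L * 159000 L = 71550 meq
NaHCO3 mass = 71550 meq * 84 mg/meq / 1e6 = 6.0102 kg

6.0102 kg


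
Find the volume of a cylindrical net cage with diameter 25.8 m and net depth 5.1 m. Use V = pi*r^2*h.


r = d/2 = 25.8/2 = 12.9 m
Base area = pi*r^2 = pi*12.9^2 = 522.79243 m^2
Volume = 522.79243 * 5.1 = 2666.24 m^3

2666.24 m^3


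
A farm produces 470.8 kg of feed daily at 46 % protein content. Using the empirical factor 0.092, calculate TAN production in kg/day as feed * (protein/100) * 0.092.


Protein in feed = 470.8 * 46/100 = 216.568 kg/day
TAN = protein * 0.092 = 216.568 * 0.092 = 19.924256 kg/day

19.924256 kg/day


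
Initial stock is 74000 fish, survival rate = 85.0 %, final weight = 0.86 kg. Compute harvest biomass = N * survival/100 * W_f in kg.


Survivors = 74000 * 85.0/100 = 62900 fish
Harvest biomass = survivors * W_f = 62900 * 0.86 = 54094 kg

54094 kg


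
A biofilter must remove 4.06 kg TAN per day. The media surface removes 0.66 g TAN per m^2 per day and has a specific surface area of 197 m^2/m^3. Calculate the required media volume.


A = 4.06*1000 / 0.66 = 6151.5152 m^2
V = 6151.5152 / 197 = 31.226

31.226 m^3


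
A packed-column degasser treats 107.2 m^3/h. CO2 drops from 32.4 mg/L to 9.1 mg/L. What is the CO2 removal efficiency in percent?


CO2_out / CO2_in = 9.1 / 32.4 = 0.2808642
Fraction remaining = 0.2808642
efficiency = (1 - 0.2808642) * 100 = 71.9136 %

71.9136 %


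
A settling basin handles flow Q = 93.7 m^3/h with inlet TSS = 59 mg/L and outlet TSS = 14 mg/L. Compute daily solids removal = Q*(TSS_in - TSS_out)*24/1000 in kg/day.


Concentration drop: TSS_in - TSS_out = 59 - 14 = 45 mg/L
Hourly solids removed = Q * dTSS = 93.7 m^3/h * 45 mg/L = 4216.5 g/h  (m^3/h * mg/L = g/h)
Daily solids removed = 4216.5 * 24 = 101196 g/day
Convert g to kg: 101196 / 1000 = 101.196 kg/day

101.196 kg/day


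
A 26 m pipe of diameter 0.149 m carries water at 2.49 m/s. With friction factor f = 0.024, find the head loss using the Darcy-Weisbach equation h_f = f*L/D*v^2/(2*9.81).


v^2 = 2.49^2 = 6.2001 m^2/s^2
L/D = 26/0.149 = 174.49664
h_f = f*(L/D)*v^2/(2g) = 0.024 * 174.49664 * 6.2001 / 19.62 = 1.32342 m

1.32342 m


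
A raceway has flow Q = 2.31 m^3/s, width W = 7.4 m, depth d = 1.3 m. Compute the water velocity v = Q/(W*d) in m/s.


Cross-sectional area = W * d = 7.4 * 1.3 = 9.62 m^2
Velocity = Q / A = 2.31 / 9.62 = 0.240125 m/s

0.240125 m/s


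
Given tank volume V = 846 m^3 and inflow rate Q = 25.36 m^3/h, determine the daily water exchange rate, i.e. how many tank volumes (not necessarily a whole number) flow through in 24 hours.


Daily flow volume = 25.36 m^3/h * 24 h = 608.64 m^3/day
Exchanges = daily flow / tank volume = 608.64 / 846 = 0.719433 exchanges/day

0.719433 exchanges/day


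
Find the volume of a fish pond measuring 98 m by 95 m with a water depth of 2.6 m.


Base area = L * W = 98 * 95 = 9310 m^2
Volume = area * depth = 9310 * 2.6 = 24206 m^3

24206 m^3


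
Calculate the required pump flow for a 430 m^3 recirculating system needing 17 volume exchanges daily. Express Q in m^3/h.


Daily recirculation volume = 430 m^3 * 17 = 7310 m^3/day
Flow rate Q = daily volume / 24 h = 7310 / 24 = 304.583 m^3/h

304.583 m^3/h


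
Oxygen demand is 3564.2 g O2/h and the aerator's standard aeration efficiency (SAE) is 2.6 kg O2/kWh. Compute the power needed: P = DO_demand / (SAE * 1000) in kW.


SAE in g O2/kWh = 2.6 * 1000 = 2600 g/kWh
P = DO_demand / SAE_g = 3564.2 / 2600 = 1.37085 kW

1.37085 kW


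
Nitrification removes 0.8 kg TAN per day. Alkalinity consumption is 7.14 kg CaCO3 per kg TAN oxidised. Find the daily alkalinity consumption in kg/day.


Alkalinity factor: 7.14 kg CaCO3 consumed per kg TAN nitrified
alk = 0.8 kg TAN * 7.14 = 5.712 kg CaCO3/day

5.712 kg CaCO3/day


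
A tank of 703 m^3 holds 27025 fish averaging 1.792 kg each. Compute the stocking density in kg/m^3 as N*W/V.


Total biomass = 27025 fish * 1.792 kg = 48428.8 kg
Density = total biomass / volume = 48428.8 / 703 = 68.8888 kg/m^3

68.8888 kg/m^3


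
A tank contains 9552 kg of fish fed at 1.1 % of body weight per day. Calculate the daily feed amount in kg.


Feeding rate fraction = 1.1% / 100 = 0.011
Daily feed = 9552 kg * 0.011 = 105.072 kg/day

105.072 kg/day


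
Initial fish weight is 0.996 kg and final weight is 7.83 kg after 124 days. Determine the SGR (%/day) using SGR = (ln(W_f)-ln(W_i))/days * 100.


ln(W_f) = ln(7.83) = 2.0579625
ln(W_i) = ln(0.996) = -0.0040080214
ln(W_f) - ln(W_i) = 2.0579625 - -0.0040080214 = 2.0619705
SGR = 2.0619705 / 124 * 100 = 1.66288 %/day

1.66288 %/day


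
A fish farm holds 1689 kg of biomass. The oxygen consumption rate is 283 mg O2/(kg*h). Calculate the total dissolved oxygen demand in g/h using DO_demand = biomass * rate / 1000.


Total O2 consumption (mg/h) = 1689 kg * 283 mg/(kg*h) = 477987 mg/h
Convert to g/h: 477987 / 1000 = 477.987 g/h

477.987 g/h


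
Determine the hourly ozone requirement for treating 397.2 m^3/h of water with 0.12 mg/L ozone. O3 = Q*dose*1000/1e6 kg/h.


O3 demand (mg/h) = Q * dose * 1000 = 397.2 * 0.12 * 1000 = 47664 mg/h
Convert mg to kg: 47664 / 1e6 = 0.047664 kg/h

0.047664 kg/h


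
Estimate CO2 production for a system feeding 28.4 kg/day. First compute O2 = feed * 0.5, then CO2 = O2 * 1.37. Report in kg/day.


O2 = 28.4 * 0.5 = 14.2
CO2 = 14.2 * 1.37 = 19.454

19.454 kg/day


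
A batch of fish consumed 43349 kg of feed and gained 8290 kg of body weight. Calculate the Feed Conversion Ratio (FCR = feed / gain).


FCR = feed consumed / weight gained
FCR = 43349 kg / 8290 kg = 5.22907

5.22907


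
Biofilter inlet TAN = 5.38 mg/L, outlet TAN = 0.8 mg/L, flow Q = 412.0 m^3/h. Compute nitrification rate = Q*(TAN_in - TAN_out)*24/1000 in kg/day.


Concentration drop: TAN_in - TAN_out = 5.38 - 0.8 = 4.58 mg/L
Hourly TAN removed = Q * dTAN = 412.0 m^3/h * 4.58 mg/L = 1886.96 g/h  (m^3/h * mg/L = g/h)
Daily TAN removed = 1886.96 * 24 = 45287.04 g/day
Convert to kg/day: 45287.04 / 1000 = 45.28704 kg/day

45.28704 kg/day


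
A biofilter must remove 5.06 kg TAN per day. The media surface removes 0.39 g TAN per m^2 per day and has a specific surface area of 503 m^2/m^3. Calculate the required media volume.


A = 5.06*1000 / 0.39 = 12974.359 m^2
V = 12974.359 / 503 = 25.794

25.794 m^3


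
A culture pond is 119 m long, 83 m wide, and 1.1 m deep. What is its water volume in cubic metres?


Base area = L * W = 119 * 83 = 9877 m^2
Volume = area * depth = 9877 * 1.1 = 10864.7 m^3

10864.7 m^3


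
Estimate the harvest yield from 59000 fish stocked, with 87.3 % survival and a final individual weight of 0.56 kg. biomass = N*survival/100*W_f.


Survivors = 59000 * 87.3/100 = 51507 fish
Harvest biomass = survivors * W_f = 51507 * 0.56 = 28843.92 kg

28843.92 kg


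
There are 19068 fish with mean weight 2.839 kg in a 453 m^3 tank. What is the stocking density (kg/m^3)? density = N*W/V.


Total biomass = 19068 fish * 2.839 kg = 54134.052 kg
Density = total biomass / volume = 54134.052 / 453 = 119.501 kg/m^3

119.501 kg/m^3


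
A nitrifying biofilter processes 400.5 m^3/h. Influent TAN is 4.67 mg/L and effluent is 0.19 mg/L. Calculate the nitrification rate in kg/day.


Concentration drop: TAN_in - TAN_out = 4.67 - 0.19 = 4.48 mg/L
Hourly TAN removed = Q * dTAN = 400.5 m^3/h * 4.48 mg/L = 1794.24 g/h  (m^3/h * mg/L = g/h)
Daily TAN removed = 1794.24 * 24 = 43061.76 g/day
Convert to kg/day: 43061.76 / 1000 = 43.06176 kg/day

43.06176 kg/day


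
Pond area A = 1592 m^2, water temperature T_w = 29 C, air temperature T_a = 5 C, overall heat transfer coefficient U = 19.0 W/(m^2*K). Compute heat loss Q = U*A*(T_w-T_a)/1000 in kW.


Temperature difference dT = 29 - 5 = 24 K
Heat loss (W) = U * A * dT = 19.0 * 1592 * 24 = 725952 W
Convert to kW: 725952 / 1000 = 725.952 kW

725.952 kW


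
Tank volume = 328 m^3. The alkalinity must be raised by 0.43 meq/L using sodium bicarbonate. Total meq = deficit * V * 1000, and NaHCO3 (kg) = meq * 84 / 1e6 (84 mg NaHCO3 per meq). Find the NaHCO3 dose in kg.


Tank volume in L = 328 m^3 * 1000 = 328000 L
Total meq required = 0.43 meq/L * 328000 L = 141040 meq
NaHCO3 mass = 141040 meq * 84 mg/meq / 1e6 = 11.8474 kg

11.8474 kg


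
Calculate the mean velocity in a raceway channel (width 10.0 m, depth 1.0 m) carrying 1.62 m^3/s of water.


Cross-sectional area = W * d = 10.0 * 1.0 = 10 m^2
Velocity = Q / A = 1.62 / 10 = 0.162 m/s

0.162 m/s


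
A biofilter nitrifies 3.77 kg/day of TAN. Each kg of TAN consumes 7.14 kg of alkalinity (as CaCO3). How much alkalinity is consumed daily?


Alkalinity factor: 7.14 kg CaCO3 consumed per kg TAN nitrified
alk = 3.77 kg TAN * 7.14 = 26.9178 kg CaCO3/day

26.9178 kg CaCO3/day


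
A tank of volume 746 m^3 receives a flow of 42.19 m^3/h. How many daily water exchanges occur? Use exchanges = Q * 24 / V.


Daily flow volume = 42.19 m^3/h * 24 h = 1012.56 m^3/day
Exchanges = daily flow / tank volume = 1012.56 / 746 = 1.35732 exchanges/day

1.35732 exchanges/day


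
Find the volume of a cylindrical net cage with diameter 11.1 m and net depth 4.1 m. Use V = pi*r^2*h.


r = d/2 = 11.1/2 = 5.55 m
Base area = pi*r^2 = pi*5.55^2 = 96.768908 m^2
Volume = 96.768908 * 4.1 = 396.753 m^3

396.753 m^3


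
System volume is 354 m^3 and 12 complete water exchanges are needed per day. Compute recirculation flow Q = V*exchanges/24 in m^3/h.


Daily recirculation volume = 354 m^3 * 12 = 4248 m^3/day
Flow rate Q = daily volume / 24 h = 4248 / 24 = 177 m^3/h

177 m^3/h


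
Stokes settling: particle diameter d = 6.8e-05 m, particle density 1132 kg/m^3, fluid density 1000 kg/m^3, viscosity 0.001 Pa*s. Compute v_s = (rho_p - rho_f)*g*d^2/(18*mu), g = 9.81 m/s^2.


Density difference: rho_p - rho_f = 1132 - 1000 = 132 kg/m^3
d^2 = (6.8e-05)^2 = 4.624e-09 m^2
Numerator = (rho_p - rho_f) * g * d^2 = 132 * 9.81 * 4.624e-09 = 5.9877101e-06
Denominator = 18 * mu = 18 * 0.001 = 0.018
v_s = 5.9877101e-06 / 0.018 = 3.32651e-04 m/s
Check: Re = rho_f * v_s * d / mu = 1000 * 3.32651e-04 * 6.8e-05 / 0.001 = 0.0226 < 1, so Stokes' law applies.

3.32651e-04 m/s


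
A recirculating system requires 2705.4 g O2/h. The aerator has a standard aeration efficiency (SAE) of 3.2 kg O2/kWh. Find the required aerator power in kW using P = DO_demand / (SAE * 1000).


SAE in g O2/kWh = 3.2 * 1000 = 3200 g/kWh
P = DO_demand / SAE_g = 2705.4 / 3200 = 0.845438 kW

0.845438 kW


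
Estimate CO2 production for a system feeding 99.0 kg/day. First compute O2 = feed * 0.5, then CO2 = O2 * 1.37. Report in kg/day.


O2 = 99.0 * 0.5 = 49.5
CO2 = 49.5 * 1.37 = 67.815

67.815 kg/day


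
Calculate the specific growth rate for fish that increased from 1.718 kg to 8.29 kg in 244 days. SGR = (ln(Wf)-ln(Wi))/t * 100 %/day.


ln(W_f) = ln(8.29) = 2.11505
ln(W_i) = ln(1.718) = 0.54116082
ln(W_f) - ln(W_i) = 2.11505 - 0.54116082 = 1.5738892
SGR = 1.5738892 / 244 * 100 = 0.645037 %/day

0.645037 %/day


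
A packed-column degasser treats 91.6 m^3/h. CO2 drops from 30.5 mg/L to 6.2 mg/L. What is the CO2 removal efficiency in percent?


CO2_out / CO2_in = 6.2 / 30.5 = 0.20327869
Fraction remaining = 0.20327869
efficiency = (1 - 0.20327869) * 100 = 79.6721 %

79.6721 %


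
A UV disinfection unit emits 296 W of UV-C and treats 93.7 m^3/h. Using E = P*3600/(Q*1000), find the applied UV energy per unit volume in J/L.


Energy delivered per hour = 296 W * 3600 s = 1065600 J/h
Volume treated per hour = 93.7 m^3/h * 1000 = 93700 L/h
dose = 1065600 / 93700 = 11.3725 J/L

11.3725 J/L


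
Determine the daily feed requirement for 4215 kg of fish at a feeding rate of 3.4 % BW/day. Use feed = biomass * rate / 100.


Feeding rate fraction = 3.4% / 100 = 0.034
Daily feed = 4215 kg * 0.034 = 143.31 kg/day

143.31 kg/day


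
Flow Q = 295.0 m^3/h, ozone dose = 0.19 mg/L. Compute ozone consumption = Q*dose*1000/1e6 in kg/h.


O3 demand (mg/h) = Q * dose * 1000 = 295.0 * 0.19 * 1000 = 56050 mg/h
Convert mg to kg: 56050 / 1e6 = 0.05605 kg/h

0.05605 kg/h


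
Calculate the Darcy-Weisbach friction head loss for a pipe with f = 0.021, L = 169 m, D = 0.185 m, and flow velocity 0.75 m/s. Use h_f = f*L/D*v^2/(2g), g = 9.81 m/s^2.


v^2 = 0.75^2 = 0.5625 m^2/s^2
L/D = 169/0.185 = 913.51351
h_f = f*(L/D)*v^2/(2g) = 0.021 * 913.51351 * 0.5625 / 19.62 = 0.549994 m

0.549994 m


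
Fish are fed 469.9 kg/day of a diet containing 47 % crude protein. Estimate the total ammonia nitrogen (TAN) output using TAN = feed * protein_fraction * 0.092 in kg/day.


Protein in feed = 469.9 * 47/100 = 220.853 kg/day
TAN = protein * 0.092 = 220.853 * 0.092 = 20.318476 kg/day

20.318476 kg/day


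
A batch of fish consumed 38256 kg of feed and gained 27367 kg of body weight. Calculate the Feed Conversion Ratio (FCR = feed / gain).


FCR = feed consumed / weight gained
FCR = 38256 kg / 27367 kg = 1.39789

1.39789


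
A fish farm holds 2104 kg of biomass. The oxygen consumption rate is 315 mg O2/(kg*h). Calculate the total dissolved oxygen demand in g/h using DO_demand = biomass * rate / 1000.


Total O2 consumption (mg/h) = 2104 kg * 315 mg/(kg*h) = 662760 mg/h
Convert to g/h: 662760 / 1000 = 662.76 g/h

662.76 g/h


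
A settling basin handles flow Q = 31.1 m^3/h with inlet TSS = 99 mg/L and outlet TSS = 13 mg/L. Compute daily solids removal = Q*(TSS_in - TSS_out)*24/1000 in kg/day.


Concentration drop: TSS_in - TSS_out = 99 - 13 = 86 mg/L
Hourly solids removed = Q * dTSS = 31.1 m^3/h * 86 mg/L = 2674.6 g/h  (m^3/h * mg/L = g/h)
Daily solids removed = 2674.6 * 24 = 64190.4 g/day
Convert g to kg: 64190.4 / 1000 = 64.1904 kg/day

64.1904 kg/day


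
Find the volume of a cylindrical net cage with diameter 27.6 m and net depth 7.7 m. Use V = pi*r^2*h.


r = d/2 = 27.6/2 = 13.8 m
Base area = pi*r^2 = pi*13.8^2 = 598.2849 m^2
Volume = 598.2849 * 7.7 = 4606.79 m^3

4606.79 m^3


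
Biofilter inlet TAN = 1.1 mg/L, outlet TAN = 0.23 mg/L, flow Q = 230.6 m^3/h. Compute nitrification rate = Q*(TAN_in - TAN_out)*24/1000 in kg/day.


Concentration drop: TAN_in - TAN_out = 1.1 - 0.23 = 0.87 mg/L
Hourly TAN removed = Q * dTAN = 230.6 m^3/h * 0.87 mg/L = 200.622 g/h  (m^3/h * mg/L = g/h)
Daily TAN removed = 200.622 * 24 = 4814.928 g/day
Convert to kg/day: 4814.928 / 1000 = 4.814928 kg/day

4.814928 kg/day


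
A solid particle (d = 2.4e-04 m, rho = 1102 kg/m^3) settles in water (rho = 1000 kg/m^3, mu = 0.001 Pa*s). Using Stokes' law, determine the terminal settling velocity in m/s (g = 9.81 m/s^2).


Density difference: rho_p - rho_f = 1102 - 1000 = 102 kg/m^3
d^2 = (2.4e-04)^2 = 5.76e-08 m^2
Numerator = (rho_p - rho_f) * g * d^2 = 102 * 9.81 * 5.76e-08 = 5.7635712e-05
Denominator = 18 * mu = 18 * 0.001 = 0.018
v_s = 5.7635712e-05 / 0.018 = 0.00320198 m/s
Check: Re = rho_f * v_s * d / mu = 1000 * 0.00320198 * 2.4e-04 / 0.001 = 0.768 < 1, so Stokes' law applies.

0.00320198 m/s


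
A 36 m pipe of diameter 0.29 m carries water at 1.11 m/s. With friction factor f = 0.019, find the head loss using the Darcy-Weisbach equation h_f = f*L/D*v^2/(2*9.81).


v^2 = 1.11^2 = 1.2321 m^2/s^2
L/D = 36/0.29 = 124.13793
h_f = f*(L/D)*v^2/(2g) = 0.019 * 124.13793 * 1.2321 / 19.62 = 0.148117 m

0.148117 m


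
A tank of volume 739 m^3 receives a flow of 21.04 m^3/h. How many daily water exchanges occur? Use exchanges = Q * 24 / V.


Daily flow volume = 21.04 m^3/h * 24 h = 504.96 m^3/day
Exchanges = daily flow / tank volume = 504.96 / 739 = 0.683302 exchanges/day

0.683302 exchanges/day


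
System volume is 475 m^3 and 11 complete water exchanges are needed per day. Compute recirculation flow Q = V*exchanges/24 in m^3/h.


Daily recirculation volume = 475 m^3 * 11 = 5225 m^3/day
Flow rate Q = daily volume / 24 h = 5225 / 24 = 217.708 m^3/h

217.708 m^3/h


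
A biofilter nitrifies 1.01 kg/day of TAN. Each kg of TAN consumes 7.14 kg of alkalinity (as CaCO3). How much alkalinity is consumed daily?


Alkalinity factor: 7.14 kg CaCO3 consumed per kg TAN nitrified
alk = 1.01 kg TAN * 7.14 = 7.2114 kg CaCO3/day

7.2114 kg CaCO3/day


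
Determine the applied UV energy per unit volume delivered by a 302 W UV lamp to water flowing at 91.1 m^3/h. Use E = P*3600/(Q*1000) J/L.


Energy delivered per hour = 302 W * 3600 s = 1087200 J/h
Volume treated per hour = 91.1 m^3/h * 1000 = 91100 L/h
dose = 1087200 / 91100 = 11.9341 J/L

11.9341 J/L


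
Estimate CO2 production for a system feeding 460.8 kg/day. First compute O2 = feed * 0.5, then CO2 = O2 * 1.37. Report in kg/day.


O2 = 460.8 * 0.5 = 230.4
CO2 = 230.4 * 1.37 = 315.648

315.648 kg/day


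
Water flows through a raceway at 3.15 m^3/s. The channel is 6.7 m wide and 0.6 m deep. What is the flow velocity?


Cross-sectional area = W * d = 6.7 * 0.6 = 4.02 m^2
Velocity = Q / A = 3.15 / 4.02 = 0.783582 m/s

0.783582 m/s


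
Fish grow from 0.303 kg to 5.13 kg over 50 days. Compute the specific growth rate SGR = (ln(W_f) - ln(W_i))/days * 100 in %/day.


ln(W_f) = ln(5.13) = 1.6351057
ln(W_i) = ln(0.303) = -1.1940225
ln(W_f) - ln(W_i) = 1.6351057 - -1.1940225 = 2.8291282
SGR = 2.8291282 / 50 * 100 = 5.65826 %/day

5.65826 %/day


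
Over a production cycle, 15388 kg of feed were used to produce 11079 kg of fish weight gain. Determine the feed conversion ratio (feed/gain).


FCR = feed consumed / weight gained
FCR = 15388 kg / 11079 kg = 1.38893

1.38893


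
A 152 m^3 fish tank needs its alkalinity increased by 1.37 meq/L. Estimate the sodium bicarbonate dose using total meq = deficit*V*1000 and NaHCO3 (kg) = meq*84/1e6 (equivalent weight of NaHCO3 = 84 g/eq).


Tank volume in L = 152 m^3 * 1000 = 152000 L
Total meq required = 1.37 meq/L * 152000 L = 208240 meq
NaHCO3 mass = 208240 meq * 84 mg/meq / 1e6 = 17.4922 kg

17.4922 kg


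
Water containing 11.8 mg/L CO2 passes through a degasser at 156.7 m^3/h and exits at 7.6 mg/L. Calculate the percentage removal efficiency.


CO2_out / CO2_in = 7.6 / 11.8 = 0.6440678
Fraction remaining = 0.6440678
efficiency = (1 - 0.6440678) * 100 = 35.5932 %

35.5932 %


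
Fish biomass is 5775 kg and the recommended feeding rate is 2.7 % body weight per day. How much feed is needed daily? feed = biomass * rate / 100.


Feeding rate fraction = 2.7% / 100 = 0.027
Daily feed = 5775 kg * 0.027 = 155.925 kg/day

155.925 kg/day


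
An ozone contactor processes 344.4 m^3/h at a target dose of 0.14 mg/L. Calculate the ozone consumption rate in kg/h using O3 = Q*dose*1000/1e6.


O3 demand (mg/h) = Q * dose * 1000 = 344.4 * 0.14 * 1000 = 48216 mg/h
Convert mg to kg: 48216 / 1e6 = 0.048216 kg/h

0.048216 kg/h


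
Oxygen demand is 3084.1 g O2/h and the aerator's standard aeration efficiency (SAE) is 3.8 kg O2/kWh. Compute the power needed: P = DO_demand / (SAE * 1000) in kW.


SAE in g O2/kWh = 3.8 * 1000 = 3800 g/kWh
P = DO_demand / SAE_g = 3084.1 / 3800 = 0.811605 kW

0.811605 kW
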